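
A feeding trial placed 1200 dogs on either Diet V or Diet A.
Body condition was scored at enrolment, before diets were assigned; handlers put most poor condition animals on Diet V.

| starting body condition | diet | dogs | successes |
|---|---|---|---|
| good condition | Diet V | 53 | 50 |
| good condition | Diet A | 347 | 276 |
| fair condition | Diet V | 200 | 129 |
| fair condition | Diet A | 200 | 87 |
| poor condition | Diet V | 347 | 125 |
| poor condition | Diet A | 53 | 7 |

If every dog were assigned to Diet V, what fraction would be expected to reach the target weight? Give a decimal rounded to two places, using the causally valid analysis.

0.65

Diet V is higher inside every starting body condition stratum but Diet A is higher in aggregate. Whether to stratify depends on how starting body condition relates to the diet.
Nothing the diet does changes starting body condition; the imbalance is an allocation artefact. With starting body condition also predicting the outcome, the pooled figure is confounded, and the within-stratum comparison is the causal one.
Standardising Diet V to the population starting body condition mix: 0.333·50/53 + 0.333·129/200 + 0.333·125/347 = 0.650.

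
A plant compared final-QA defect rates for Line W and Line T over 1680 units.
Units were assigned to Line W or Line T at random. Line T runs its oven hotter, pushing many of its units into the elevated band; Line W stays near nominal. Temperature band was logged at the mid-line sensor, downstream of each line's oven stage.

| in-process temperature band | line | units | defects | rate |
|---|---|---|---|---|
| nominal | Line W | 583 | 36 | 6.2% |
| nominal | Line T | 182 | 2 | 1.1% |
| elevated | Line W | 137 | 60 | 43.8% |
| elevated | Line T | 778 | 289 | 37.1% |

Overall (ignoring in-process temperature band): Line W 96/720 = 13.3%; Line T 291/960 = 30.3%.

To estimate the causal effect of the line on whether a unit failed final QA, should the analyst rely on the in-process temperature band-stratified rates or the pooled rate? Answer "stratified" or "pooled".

The stratified and pooled comparisons disagree (Line T wins within each in-process temperature band; Line W wins overall), so the answer turns on the causal role of in-process temperature band.
Stratifying would compare lines among units the lines themselves sorted into in-process temperature band groups — a form of selection on an intermediate. The unconditioned pooled rates give the total causal effect.
Pooled: Line W 13.3% vs Line T 30.3%; Line W is lower overall.

pooled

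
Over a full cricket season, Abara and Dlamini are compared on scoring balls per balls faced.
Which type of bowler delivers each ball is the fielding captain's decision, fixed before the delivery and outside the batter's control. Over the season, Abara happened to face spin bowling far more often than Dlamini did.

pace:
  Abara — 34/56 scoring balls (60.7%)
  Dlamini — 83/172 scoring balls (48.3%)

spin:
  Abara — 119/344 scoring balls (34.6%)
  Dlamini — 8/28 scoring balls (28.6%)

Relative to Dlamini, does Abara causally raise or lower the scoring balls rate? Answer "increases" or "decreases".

increases

The stratified and pooled comparisons disagree (Abara wins within each bowling type; Dlamini wins overall), so the answer turns on the causal role of bowling type.
Nothing the player does changes bowling type; the imbalance is an allocation artefact. With bowling type also predicting the outcome, the pooled figure is confounded, and the within-stratum comparison is the causal one.
Within each level — pace: 60.7% vs 48.3%; spin: 34.6% vs 28.6% — Abara is higher every time.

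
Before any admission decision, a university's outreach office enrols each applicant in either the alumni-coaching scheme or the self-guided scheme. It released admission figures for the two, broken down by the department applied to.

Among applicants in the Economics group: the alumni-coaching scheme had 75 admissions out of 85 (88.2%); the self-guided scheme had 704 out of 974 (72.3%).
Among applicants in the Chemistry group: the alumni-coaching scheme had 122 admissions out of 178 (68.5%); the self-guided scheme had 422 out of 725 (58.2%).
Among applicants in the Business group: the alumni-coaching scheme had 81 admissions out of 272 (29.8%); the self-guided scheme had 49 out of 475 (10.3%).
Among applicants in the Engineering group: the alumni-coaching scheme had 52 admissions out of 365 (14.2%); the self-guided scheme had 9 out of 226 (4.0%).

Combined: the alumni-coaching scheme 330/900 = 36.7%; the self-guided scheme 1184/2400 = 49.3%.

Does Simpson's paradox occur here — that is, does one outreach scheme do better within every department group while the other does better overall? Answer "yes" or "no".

Within each department level (Economics 88.2% vs 72.3%; Chemistry 68.5% vs 58.2%; Business 29.8% vs 10.3%; Engineering 14.2% vs 4.0%), the alumni-coaching scheme has the higher rate every time. Pooled: 36.7% vs 49.3% — the self-guided scheme has the higher rate overall. The two comparisons disagree.

yes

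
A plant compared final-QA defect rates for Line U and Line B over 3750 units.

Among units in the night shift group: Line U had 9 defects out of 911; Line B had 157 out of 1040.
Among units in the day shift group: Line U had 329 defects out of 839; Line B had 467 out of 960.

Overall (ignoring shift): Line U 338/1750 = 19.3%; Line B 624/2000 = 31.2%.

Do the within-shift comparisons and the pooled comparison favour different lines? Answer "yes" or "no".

no

Within each shift level (night shift 1.0% vs 15.1%; day shift 39.2% vs 48.6%), Line U has the lower rate every time. Pooled: 19.3% vs 31.2% — Line U has the lower rate overall. They agree.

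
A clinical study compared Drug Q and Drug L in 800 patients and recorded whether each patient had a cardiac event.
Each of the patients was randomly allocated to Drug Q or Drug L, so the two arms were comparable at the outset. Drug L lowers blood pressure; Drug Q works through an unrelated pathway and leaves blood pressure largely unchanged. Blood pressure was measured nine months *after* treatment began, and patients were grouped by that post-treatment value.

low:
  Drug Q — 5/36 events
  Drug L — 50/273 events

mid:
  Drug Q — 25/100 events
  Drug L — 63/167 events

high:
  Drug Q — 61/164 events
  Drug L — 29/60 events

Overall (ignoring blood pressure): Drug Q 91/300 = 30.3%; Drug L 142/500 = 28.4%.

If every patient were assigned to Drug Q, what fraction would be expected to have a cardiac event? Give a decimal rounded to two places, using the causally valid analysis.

Drug Q is lower inside every blood pressure stratum but Drug L is lower in aggregate. Whether to stratify depends on how blood pressure relates to the drug.
Blood pressure lies on the pathway drug → blood pressure → outcome, so adjusting for it blocks the indirect effect. For the total causal effect of drug, use the unadjusted pooled rates.
So P(outcome | do(Drug Q)) is just the pooled rate for Drug Q: 91/300 = 0.303.

0.30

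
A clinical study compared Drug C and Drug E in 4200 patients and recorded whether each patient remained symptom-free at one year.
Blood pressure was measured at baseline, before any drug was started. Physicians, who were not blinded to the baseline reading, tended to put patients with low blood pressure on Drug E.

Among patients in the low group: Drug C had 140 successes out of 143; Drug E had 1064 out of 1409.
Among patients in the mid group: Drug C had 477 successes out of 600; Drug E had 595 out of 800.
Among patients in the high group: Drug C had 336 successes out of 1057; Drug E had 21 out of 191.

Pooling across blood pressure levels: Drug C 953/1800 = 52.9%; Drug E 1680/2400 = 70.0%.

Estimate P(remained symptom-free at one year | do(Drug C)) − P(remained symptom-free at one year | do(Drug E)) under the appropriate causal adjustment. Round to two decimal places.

Within every blood pressure level Drug C has the higher rate, yet pooled Drug E does — Simpson's reversal.
The imbalance in blood pressure arose from how patients were allocated, not from anything the drug did; and blood pressure independently affects the outcome. The pooled gap is confounded — condition on blood pressure.
Adjusting over the population distribution of blood pressure: 0.370·(0.979−0.755) + 0.333·(0.795−0.744) + 0.297·(0.318−0.110) = +0.162.

+0.16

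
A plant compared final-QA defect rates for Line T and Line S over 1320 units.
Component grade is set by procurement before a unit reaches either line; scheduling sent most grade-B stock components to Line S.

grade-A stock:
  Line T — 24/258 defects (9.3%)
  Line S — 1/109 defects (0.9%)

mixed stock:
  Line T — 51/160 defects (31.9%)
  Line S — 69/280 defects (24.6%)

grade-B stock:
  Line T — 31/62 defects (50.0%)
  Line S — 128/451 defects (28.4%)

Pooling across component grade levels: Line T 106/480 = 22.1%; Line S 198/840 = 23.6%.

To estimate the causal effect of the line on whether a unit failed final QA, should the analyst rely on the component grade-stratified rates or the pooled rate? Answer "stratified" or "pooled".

stratified

The component grade-specific comparison favours Line S throughout, but the pooled figures favour Line T. The question is whether to condition on component grade.
Component grade satisfies the back-door criterion: it is not a descendant of the line, and it blocks the spurious path from line to outcome. Adjusting for it (i.e., using the within-component grade rates) gives the causal effect.
Within each level — grade-A stock: 9.3% vs 0.9%; mixed stock: 31.9% vs 24.6%; grade-B stock: 50.0% vs 28.4% — Line S is lower every time.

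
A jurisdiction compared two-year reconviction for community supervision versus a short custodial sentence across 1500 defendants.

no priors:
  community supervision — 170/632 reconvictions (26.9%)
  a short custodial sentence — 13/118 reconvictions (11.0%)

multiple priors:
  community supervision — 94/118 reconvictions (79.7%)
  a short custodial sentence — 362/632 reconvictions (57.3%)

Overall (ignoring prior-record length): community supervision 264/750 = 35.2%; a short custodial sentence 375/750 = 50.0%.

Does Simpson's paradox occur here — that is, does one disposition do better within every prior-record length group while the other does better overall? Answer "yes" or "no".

Within each prior-record length level (no priors 26.9% vs 11.0%; multiple priors 79.7% vs 57.3%), a short custodial sentence has the lower rate every time. Pooled: 35.2% vs 50.0% — community supervision has the lower rate overall. The two comparisons disagree.

yes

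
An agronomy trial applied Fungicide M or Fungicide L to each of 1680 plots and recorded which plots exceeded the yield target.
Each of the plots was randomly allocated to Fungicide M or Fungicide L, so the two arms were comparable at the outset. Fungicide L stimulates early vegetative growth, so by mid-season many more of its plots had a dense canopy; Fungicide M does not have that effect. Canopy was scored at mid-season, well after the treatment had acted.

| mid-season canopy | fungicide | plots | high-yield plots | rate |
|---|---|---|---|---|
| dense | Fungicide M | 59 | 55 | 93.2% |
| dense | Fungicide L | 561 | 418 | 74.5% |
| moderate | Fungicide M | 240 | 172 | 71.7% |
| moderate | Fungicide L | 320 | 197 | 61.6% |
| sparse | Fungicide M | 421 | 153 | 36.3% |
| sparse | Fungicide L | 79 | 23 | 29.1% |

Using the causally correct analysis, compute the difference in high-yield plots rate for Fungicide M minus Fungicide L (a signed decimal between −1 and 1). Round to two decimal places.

The mid-season canopy-specific comparison favours Fungicide M throughout, but the pooled figures favour Fungicide L. The question is whether to condition on mid-season canopy.
The distribution of mid-season canopy is itself part of what the fungicide does — it is an intermediate outcome. Holding it fixed would remove that part of the effect; the total effect is the pooled difference.
The causal difference is the pooled difference: 0.528 − 0.665 = -0.137.

-0.14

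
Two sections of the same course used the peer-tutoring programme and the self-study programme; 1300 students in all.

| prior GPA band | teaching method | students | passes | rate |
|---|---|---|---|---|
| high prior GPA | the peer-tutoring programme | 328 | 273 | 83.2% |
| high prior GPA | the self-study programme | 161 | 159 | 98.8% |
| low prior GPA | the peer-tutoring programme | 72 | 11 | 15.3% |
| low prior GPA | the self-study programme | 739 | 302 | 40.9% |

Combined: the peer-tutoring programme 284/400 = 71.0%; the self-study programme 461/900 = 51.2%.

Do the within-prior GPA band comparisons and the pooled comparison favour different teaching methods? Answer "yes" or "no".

Within each prior GPA band level (high prior GPA 83.2% vs 98.8%; low prior GPA 15.3% vs 40.9%), the self-study programme has the higher rate every time. Pooled: 71.0% vs 51.2% — the peer-tutoring programme has the higher rate overall. The two comparisons disagree.

yes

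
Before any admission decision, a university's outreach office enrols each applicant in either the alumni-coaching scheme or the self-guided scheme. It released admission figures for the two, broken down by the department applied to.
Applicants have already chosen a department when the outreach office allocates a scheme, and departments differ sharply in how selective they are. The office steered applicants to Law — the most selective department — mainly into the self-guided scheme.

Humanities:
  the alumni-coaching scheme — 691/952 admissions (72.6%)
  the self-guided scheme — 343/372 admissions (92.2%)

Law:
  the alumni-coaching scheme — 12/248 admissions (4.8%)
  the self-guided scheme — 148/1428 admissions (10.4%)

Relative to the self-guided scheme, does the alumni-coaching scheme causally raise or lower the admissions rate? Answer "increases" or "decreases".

decreases

Since department is a pre-existing factor (not a product of the outreach scheme) and it affects the outcome on its own, it is a confounder. The stratified rates, not the pooled rate, identify the causal effect.
Within each level — Humanities: 72.6% vs 92.2%; Law: 4.8% vs 10.4% — the self-guided scheme is higher every time.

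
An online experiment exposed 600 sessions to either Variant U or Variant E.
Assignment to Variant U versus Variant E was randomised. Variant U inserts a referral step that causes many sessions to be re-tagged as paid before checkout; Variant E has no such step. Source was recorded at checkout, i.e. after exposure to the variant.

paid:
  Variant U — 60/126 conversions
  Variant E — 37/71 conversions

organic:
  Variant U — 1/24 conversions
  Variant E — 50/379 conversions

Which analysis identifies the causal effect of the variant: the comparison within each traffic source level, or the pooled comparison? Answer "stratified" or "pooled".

pooled

Traffic source lies on the pathway variant → traffic source → outcome, so adjusting for it blocks the indirect effect. For the total causal effect of variant, use the unadjusted pooled rates.
Pooled: Variant U 40.7% vs Variant E 19.3%; Variant U is higher overall.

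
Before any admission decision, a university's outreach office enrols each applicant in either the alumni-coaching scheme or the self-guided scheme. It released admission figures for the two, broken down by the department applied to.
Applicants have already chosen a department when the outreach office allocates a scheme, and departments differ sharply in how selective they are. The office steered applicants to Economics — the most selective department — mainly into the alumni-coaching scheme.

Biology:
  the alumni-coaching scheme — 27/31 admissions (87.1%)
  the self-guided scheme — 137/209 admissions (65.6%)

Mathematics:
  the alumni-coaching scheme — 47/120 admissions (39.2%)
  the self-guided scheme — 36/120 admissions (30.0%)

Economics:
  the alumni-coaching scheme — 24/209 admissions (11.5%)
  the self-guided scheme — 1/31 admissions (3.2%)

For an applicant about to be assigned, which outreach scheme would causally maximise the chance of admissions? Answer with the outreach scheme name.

The stratified and pooled comparisons disagree (the alumni-coaching scheme wins within each department; the self-guided scheme wins overall), so the answer turns on the causal role of department.
The imbalance in department arose from how applicants were allocated, not from anything the outreach scheme did; and department independently affects the outcome. The pooled gap is confounded — condition on department.
Within each level — Biology: 87.1% vs 65.6%; Mathematics: 39.2% vs 30.0%; Economics: 11.5% vs 3.2% — the alumni-coaching scheme is higher every time.

the alumni-coaching scheme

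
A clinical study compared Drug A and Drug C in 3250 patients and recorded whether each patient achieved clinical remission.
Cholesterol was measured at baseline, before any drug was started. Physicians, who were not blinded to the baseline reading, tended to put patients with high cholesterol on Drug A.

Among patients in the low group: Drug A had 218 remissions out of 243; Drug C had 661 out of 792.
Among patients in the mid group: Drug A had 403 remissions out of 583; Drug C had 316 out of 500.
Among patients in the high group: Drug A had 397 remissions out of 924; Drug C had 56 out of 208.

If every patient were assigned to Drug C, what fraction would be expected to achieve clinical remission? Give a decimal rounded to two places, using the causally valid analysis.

Drug A is higher inside every cholesterol stratum but Drug C is higher in aggregate. Whether to stratify depends on how cholesterol relates to the drug.
Since cholesterol is a pre-existing factor (not a product of the drug) and it affects the outcome on its own, it is a confounder. The stratified rates, not the pooled rate, identify the causal effect.
Standardising Drug C to the population cholesterol mix: 0.318·661/792 + 0.333·316/500 + 0.348·56/208 = 0.570.

0.57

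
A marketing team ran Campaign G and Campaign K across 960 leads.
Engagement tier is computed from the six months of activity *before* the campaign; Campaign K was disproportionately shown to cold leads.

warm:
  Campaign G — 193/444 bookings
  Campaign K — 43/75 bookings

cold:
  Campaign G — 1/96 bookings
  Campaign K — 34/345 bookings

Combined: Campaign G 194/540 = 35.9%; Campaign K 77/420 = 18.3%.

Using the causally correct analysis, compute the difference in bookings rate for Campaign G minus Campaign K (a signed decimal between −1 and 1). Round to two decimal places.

Within every engagement tier level Campaign K has the higher rate, yet pooled Campaign G does — Simpson's reversal.
Engagement tier is set before the campaign has any effect — it is not caused by the campaign — and it independently drives the outcome. That makes it a confounder, so the causal comparison is within engagement tier levels.
Adjusting over the population distribution of engagement tier: 0.541·(0.435−0.573) + 0.459·(0.010−0.099) = -0.115.

-0.12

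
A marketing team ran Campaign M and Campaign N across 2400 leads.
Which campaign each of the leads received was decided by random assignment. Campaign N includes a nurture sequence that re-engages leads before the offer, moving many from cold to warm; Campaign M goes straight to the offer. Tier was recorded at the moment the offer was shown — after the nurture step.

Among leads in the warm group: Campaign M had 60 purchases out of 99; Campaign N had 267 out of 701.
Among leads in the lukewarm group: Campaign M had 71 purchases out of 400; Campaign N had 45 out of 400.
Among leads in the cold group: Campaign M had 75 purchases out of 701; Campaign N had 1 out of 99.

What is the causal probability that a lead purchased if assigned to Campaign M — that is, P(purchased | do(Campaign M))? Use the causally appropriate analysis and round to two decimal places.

0.17

The stratified and pooled comparisons disagree (Campaign M wins within each engagement tier; Campaign N wins overall), so the answer turns on the causal role of engagement tier.
Stratifying would compare campaigns among leads the campaigns themselves sorted into engagement tier groups — a form of selection on an intermediate. The unconditioned pooled rates give the total causal effect.
So P(outcome | do(Campaign M)) is just the pooled rate for Campaign M: 206/1200 = 0.172.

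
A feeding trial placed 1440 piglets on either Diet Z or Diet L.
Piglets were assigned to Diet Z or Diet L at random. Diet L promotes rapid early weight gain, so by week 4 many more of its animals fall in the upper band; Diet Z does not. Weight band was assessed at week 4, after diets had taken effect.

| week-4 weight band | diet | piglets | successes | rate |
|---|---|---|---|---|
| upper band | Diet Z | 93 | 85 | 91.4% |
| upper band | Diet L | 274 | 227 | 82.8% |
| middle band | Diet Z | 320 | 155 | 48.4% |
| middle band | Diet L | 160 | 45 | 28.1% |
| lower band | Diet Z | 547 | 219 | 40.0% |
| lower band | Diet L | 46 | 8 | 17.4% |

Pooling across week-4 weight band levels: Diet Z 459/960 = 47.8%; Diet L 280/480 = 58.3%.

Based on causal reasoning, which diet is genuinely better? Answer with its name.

Stratifying would compare diets among piglets the diets themselves sorted into week-4 weight band groups — a form of selection on an intermediate. The unconditioned pooled rates give the total causal effect.
Pooled: Diet Z 47.8% vs Diet L 58.3%; Diet L is higher overall.

Diet L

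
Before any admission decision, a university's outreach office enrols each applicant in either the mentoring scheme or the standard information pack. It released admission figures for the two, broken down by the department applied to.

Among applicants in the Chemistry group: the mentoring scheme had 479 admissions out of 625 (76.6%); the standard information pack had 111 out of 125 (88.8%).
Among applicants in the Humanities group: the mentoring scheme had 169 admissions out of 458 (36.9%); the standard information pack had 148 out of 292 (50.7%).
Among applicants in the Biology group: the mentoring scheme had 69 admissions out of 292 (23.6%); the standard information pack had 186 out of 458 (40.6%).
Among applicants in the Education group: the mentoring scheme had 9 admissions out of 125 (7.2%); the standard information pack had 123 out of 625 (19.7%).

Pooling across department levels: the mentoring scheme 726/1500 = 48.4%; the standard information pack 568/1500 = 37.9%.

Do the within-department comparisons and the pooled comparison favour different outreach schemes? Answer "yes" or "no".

Within each department level (Chemistry 76.6% vs 88.8%; Humanities 36.9% vs 50.7%; Biology 23.6% vs 40.6%; Education 7.2% vs 19.7%), the standard information pack has the higher rate every time. Pooled: 48.4% vs 37.9% — the mentoring scheme has the higher rate overall. The two comparisons disagree.

yes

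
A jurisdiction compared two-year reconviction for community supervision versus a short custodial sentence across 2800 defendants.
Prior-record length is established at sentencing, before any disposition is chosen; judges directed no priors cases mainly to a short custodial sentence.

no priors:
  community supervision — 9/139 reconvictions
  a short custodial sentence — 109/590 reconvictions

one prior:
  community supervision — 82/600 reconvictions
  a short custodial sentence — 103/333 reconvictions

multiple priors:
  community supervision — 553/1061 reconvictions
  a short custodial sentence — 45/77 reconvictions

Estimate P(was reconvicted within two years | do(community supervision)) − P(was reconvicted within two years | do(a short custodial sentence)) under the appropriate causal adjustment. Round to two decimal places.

-0.11

The stratified and pooled comparisons disagree (community supervision wins within each prior-record length; a short custodial sentence wins overall), so the answer turns on the causal role of prior-record length.
Since prior-record length is a pre-existing factor (not a product of the disposition) and it affects the outcome on its own, it is a confounder. The stratified rates, not the pooled rate, identify the causal effect.
Adjusting over the population distribution of prior-record length: 0.260·(0.065−0.185) + 0.333·(0.137−0.309) + 0.406·(0.521−0.584) = -0.114.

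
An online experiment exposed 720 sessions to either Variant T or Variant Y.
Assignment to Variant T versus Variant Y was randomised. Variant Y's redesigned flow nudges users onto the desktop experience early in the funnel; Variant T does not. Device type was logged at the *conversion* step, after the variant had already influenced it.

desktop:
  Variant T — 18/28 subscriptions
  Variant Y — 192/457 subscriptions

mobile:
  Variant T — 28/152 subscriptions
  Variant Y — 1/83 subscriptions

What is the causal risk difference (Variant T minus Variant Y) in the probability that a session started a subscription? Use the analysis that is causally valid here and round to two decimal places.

The stratified and pooled comparisons disagree (Variant T wins within each device type; Variant Y wins overall), so the answer turns on the causal role of device type.
Because the variant influences device type, device type is a post-treatment mediator, not a confounder. Stratifying on it would bias the estimate; the causal effect is the crude pooled difference.
The causal difference is the pooled difference: 0.256 − 0.357 = -0.102.

-0.10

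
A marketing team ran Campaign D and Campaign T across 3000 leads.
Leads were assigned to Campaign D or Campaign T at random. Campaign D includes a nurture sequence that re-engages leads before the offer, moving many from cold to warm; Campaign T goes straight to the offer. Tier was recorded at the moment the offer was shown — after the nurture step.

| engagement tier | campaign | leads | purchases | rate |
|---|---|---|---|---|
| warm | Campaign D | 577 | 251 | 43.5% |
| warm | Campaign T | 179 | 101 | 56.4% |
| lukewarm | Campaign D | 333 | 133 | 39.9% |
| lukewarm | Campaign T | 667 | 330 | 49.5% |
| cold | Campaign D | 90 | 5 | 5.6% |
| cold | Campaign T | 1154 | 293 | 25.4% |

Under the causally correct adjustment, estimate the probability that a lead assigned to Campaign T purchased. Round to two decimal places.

Campaign T is higher inside every engagement tier stratum but Campaign D is higher in aggregate. Whether to stratify depends on how engagement tier relates to the campaign.
The distribution of engagement tier is itself part of what the campaign does — it is an intermediate outcome. Holding it fixed would remove that part of the effect; the total effect is the pooled difference.
So P(outcome | do(Campaign T)) is just the pooled rate for Campaign T: 724/2000 = 0.362.

0.36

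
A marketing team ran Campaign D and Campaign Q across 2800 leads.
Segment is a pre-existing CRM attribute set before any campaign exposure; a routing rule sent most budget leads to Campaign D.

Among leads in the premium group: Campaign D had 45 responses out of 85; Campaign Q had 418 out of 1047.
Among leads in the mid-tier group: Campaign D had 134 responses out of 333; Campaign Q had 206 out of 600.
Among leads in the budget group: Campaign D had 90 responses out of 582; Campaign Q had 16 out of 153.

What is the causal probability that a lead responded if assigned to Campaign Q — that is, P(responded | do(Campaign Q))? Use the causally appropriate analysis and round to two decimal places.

0.30

The stratified and pooled comparisons disagree (Campaign D wins within each customer segment; Campaign Q wins overall), so the answer turns on the causal role of customer segment.
Customer segment satisfies the back-door criterion: it is not a descendant of the campaign, and it blocks the spurious path from campaign to outcome. Adjusting for it (i.e., using the within-customer segment rates) gives the causal effect.
Standardising Campaign Q to the population customer segment mix: 0.404·418/1047 + 0.333·206/600 + 0.263·16/153 = 0.303.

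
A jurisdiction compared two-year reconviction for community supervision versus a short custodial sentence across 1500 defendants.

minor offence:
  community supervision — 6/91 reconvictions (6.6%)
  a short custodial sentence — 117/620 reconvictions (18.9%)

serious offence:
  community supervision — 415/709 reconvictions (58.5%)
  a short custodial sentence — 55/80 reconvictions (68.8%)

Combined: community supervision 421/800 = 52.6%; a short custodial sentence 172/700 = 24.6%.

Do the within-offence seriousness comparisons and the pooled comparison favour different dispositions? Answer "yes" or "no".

Within each offence seriousness level (minor offence 6.6% vs 18.9%; serious offence 58.5% vs 68.8%), community supervision has the lower rate every time. Pooled: 52.6% vs 24.6% — a short custodial sentence has the lower rate overall. The two comparisons disagree.

yes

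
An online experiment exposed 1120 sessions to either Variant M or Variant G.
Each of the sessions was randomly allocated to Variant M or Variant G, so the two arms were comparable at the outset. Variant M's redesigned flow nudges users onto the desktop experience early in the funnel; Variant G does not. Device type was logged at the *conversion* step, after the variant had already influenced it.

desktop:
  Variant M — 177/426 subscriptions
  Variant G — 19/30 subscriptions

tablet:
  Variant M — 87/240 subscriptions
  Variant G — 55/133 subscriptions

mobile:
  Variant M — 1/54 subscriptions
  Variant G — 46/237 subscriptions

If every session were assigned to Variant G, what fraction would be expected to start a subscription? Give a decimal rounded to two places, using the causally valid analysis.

0.30

Within every device type level Variant G has the higher rate, yet pooled Variant M does — Simpson's reversal.
Device type is recorded after the variant and is itself shifted by it — it sits on the causal path from variant to outcome. Conditioning on a mediator would strip out part of the effect we want; the pooled comparison gives the total causal effect.
So P(outcome | do(Variant G)) is just the pooled rate for Variant G: 120/400 = 0.300.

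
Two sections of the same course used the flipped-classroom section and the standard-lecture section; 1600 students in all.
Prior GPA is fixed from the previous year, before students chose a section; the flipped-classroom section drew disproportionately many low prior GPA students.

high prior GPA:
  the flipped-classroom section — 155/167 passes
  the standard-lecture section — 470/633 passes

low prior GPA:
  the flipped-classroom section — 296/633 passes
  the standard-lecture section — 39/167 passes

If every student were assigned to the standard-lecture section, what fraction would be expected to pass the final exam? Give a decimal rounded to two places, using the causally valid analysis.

0.49

The stratified and pooled comparisons disagree (the flipped-classroom section wins within each prior GPA band; the standard-lecture section wins overall), so the answer turns on the causal role of prior GPA band.
Since prior GPA band is a pre-existing factor (not a product of the teaching method) and it affects the outcome on its own, it is a confounder. The stratified rates, not the pooled rate, identify the causal effect.
Standardising the standard-lecture section to the population prior GPA band mix: 0.500·470/633 + 0.500·39/167 = 0.488.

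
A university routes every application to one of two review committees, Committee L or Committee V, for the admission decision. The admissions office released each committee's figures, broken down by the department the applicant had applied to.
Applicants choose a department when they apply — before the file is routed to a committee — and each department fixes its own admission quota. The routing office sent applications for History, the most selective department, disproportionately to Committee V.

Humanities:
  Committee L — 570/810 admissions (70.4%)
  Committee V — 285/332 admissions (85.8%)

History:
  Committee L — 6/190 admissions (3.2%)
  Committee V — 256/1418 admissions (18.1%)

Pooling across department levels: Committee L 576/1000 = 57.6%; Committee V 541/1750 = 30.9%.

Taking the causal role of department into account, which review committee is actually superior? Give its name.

Committee V

Department is set before the review committee has any effect — it is not caused by the review committee — and it independently drives the outcome. That makes it a confounder, so the causal comparison is within department levels.
Within each level — Humanities: 70.4% vs 85.8%; History: 3.2% vs 18.1% — Committee V is higher every time.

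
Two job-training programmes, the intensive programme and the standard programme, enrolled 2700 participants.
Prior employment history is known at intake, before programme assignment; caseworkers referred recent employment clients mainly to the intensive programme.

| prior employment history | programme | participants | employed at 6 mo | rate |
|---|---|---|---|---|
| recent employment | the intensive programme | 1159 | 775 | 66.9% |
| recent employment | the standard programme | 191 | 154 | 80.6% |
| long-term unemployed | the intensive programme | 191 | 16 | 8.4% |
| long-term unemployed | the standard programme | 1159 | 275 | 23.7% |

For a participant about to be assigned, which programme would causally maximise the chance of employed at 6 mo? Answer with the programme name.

The stratified and pooled comparisons disagree (the standard programme wins within each prior employment history; the intensive programme wins overall), so the answer turns on the causal role of prior employment history.
The imbalance in prior employment history arose from how participants were allocated, not from anything the programme did; and prior employment history independently affects the outcome. The pooled gap is confounded — condition on prior employment history.
Within each level — recent employment: 66.9% vs 80.6%; long-term unemployed: 8.4% vs 23.7% — the standard programme is higher every time.

the standard programme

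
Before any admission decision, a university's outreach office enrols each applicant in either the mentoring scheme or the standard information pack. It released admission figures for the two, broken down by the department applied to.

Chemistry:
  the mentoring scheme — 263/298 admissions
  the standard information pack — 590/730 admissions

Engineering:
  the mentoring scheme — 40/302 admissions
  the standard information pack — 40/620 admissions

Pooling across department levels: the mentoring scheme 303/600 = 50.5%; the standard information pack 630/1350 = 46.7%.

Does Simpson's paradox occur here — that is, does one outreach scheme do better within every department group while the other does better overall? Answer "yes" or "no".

Within each department level (Chemistry 88.3% vs 80.8%; Engineering 13.2% vs 6.5%), the mentoring scheme has the higher rate every time. Pooled: 50.5% vs 46.7% — the mentoring scheme has the higher rate overall. They agree.

no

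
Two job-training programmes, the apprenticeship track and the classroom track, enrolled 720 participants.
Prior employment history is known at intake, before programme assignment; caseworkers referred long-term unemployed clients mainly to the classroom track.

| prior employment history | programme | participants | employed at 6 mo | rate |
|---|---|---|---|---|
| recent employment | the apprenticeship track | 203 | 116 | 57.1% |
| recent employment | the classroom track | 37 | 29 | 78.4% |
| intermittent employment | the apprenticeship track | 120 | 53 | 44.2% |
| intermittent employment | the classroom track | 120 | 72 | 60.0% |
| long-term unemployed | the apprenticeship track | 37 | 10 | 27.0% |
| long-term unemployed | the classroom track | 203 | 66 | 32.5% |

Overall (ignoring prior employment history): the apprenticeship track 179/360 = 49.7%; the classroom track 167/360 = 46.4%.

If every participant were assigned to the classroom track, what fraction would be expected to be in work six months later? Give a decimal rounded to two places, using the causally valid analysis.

Within every prior employment history level the classroom track has the higher rate, yet pooled the apprenticeship track does — Simpson's reversal.
Prior employment history differs across programmes for reasons unrelated to any effect of the programme itself, and it separately predicts the outcome — a classic confounder. We must compare within prior employment history levels.
Standardising the classroom track to the population prior employment history mix: 0.333·29/37 + 0.333·72/120 + 0.333·66/203 = 0.570.

0.57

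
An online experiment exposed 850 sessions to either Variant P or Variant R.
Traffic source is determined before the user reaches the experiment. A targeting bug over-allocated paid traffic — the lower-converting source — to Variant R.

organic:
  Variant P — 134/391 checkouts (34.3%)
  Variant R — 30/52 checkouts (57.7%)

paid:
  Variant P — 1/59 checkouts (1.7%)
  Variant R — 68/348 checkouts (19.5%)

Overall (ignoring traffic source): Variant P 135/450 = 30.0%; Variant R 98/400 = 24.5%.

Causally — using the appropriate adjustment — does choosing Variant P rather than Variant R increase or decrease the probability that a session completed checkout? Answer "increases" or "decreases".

The traffic source-specific comparison favours Variant R throughout, but the pooled figures favour Variant P. The question is whether to condition on traffic source.
Traffic source differs across variants for reasons unrelated to any effect of the variant itself, and it separately predicts the outcome — a classic confounder. We must compare within traffic source levels.
Within each level — organic: 34.3% vs 57.7%; paid: 1.7% vs 19.5% — Variant R is higher every time.

decreases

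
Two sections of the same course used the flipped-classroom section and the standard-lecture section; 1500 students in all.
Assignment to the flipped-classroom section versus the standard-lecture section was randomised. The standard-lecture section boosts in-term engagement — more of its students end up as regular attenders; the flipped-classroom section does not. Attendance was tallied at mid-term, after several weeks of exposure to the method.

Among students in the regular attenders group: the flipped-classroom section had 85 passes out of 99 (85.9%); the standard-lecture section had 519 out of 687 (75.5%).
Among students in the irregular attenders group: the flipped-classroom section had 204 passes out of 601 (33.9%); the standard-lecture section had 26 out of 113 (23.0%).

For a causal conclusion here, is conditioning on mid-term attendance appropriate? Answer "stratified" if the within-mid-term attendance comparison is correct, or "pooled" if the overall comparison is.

pooled

Mid-term attendance is downstream of the teaching method. One should not condition on a consequence of treatment, so the overall rates are the right comparison.
Pooled: the flipped-classroom section 41.3% vs the standard-lecture section 68.1%; the standard-lecture section is higher overall.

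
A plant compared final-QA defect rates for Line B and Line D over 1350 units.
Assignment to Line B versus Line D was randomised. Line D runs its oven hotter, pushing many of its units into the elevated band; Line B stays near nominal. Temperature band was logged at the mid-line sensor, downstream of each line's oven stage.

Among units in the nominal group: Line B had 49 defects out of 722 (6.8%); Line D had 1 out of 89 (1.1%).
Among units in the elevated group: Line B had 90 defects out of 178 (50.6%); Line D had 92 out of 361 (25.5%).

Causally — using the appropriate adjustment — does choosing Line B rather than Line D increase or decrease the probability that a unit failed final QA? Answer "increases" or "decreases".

The stratified and pooled comparisons disagree (Line D wins within each in-process temperature band; Line B wins overall), so the answer turns on the causal role of in-process temperature band.
In-process temperature band is recorded after the line and is itself shifted by it — it sits on the causal path from line to outcome. Conditioning on a mediator would strip out part of the effect we want; the pooled comparison gives the total causal effect.
Pooled: Line B 15.4% vs Line D 20.7%; Line B is lower overall.

decreases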